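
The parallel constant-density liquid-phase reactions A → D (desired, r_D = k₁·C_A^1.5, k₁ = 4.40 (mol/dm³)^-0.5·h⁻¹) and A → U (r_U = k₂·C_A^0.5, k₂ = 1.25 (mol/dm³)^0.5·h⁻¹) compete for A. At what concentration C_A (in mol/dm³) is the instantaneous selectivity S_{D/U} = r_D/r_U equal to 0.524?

S_{D/U} = (k₁/k₂)·C_A ⇒ C_A = S·k₂/k₁.
= 0.524×1.25/4.40 = 0.149 mol/dm³.

0.149 mol/dm³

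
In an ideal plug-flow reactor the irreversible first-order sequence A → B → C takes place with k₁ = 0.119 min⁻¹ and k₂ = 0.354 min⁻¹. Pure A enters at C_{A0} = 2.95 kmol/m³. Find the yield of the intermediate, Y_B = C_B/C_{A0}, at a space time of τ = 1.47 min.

0.124

The intermediate concentration in a first-order A→B→C sequence is C_B = k₁C_{A0}(e^(−k₁τ) − e^(−k₂τ))/(k₂−k₁).
e^(−k₁τ) = e^(−0.119×1.47) = e^(−0.1749) = 0.8395; e^(−k₂τ) = e^(−0.5204) = 0.5943.
C_B = 0.119×2.95/(0.354−0.119) × (0.8395−0.5943) = 1.494×0.2452 = 0.3663 kmol/m³.
Y_B = C_B/C_{A0} = 0.3663/2.95 = 0.124.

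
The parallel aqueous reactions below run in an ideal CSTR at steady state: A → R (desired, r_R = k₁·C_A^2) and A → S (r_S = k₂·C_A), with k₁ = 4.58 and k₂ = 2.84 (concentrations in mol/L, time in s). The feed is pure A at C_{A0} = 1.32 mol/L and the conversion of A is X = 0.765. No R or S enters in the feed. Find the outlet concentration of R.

Exit C_A = C_{A0}(1−X) = 1.32×0.235 = 0.3102 mol/L.
A CSTR operates uniformly at the exit composition, giving r_R = 0.4407 and r_S = 0.8810 (each k·C_A^n at C_A = 0.3102).
Fraction of consumed A going to R: r_R/(r_R+r_S) = 0.3334.
C_R = 0.3334·C_{A0}·X = 0.3334×1.32×0.765 = 0.337 mol/L.

0.337 mol/L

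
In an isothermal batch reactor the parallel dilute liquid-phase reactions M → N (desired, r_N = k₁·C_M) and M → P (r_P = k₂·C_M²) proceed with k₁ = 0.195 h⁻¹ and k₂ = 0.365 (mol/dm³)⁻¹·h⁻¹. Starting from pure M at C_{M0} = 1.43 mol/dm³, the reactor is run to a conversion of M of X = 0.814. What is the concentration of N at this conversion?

C_M = C_{M0}(1−X) = 0.2660 mol/dm³.
Along a PFR/batch, dC_N/dC_M = −r_N/(r_N+r_P) = −k₁/(k₁+k₂·C_M).
Integrating from C_{M0} to C_M: C_N = (0.195/0.365)·ln[(0.195+0.365·1.43)/(0.195+0.365·0.266)] = 0.5342·ln(0.7169/0.2921) = 0.4797 mol/dm³.

0.480 mol/dm³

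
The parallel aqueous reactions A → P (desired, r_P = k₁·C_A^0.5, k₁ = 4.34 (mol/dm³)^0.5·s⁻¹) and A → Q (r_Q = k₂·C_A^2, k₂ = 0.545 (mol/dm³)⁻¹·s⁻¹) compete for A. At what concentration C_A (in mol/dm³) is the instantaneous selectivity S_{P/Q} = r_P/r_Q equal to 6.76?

S_{P/Q} = (k₁/k₂)·C_A^-1.5 ⇒ C_A = (S·k₂/k₁)^(1/(-1.5)).
= (6.76×0.545/4.34)^(-0.6667) = (0.8489)^(-0.6667) = 1.12 mol/dm³.

1.12 mol/dm³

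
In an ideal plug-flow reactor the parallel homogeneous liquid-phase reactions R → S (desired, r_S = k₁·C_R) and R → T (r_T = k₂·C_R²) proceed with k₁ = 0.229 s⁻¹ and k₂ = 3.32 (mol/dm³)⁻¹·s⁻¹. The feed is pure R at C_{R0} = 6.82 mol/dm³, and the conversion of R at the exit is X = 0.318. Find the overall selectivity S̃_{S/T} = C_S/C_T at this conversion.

C_R = C_{R0}(1−X) = 4.651 mol/dm³.
Along a PFR/batch, dC_S/dC_R = −r_S/(r_S+r_T) = −k₁/(k₁+k₂·C_R).
Integrating from C_{R0} to C_R: C_S = (0.229/3.32)·ln[(0.229+3.32·6.82)/(0.229+3.32·4.65)] = 0.06898·ln(22.87/15.67) = 0.02608 mol/dm³.
C_T = (C_{R0}−C_R)−C_S = 2.143 mol/dm³; S̃_{S/T} = 0.02608/2.143 = 0.0122.

0.0122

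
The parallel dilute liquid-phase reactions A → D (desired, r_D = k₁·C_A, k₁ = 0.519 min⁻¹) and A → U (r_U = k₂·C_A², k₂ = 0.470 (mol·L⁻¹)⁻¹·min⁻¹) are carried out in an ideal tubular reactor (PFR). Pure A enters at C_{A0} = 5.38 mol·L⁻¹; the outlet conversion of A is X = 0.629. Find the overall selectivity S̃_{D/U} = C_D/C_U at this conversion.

C_A = C_{A0}(1−X) = 1.996 mol·L⁻¹.
Along a PFR/batch, dC_D/dC_A = −r_D/(r_D+r_U) = −k₁/(k₁+k₂·C_A).
Integrating from C_{A0} to C_A: C_D = (0.519/0.470)·ln[(0.519+0.470·5.38)/(0.519+0.470·2.00)] = 1.104·ln(3.048/1.457) = 0.8148 mol·L⁻¹.
C_U = (C_{A0}−C_A)−C_D = 2.569 mol·L⁻¹; S̃_{D/U} = 0.8148/2.569 = 0.317.

0.317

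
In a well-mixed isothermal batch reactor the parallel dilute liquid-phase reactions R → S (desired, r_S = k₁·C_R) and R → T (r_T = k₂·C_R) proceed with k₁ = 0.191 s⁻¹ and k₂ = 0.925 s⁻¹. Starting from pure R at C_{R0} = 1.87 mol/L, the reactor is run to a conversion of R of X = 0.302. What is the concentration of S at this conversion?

C_R = C_{R0}(1−X) = 1.305 mol/L.
Both paths are first order in R, so the instantaneous fraction to S is constant: dC_S/d(−C_R) = k₁/(k₁+k₂) = 0.1711.
C_S = 0.1711·(C_{R0}−C_R) = 0.1711×0.5647 = 0.0967 mol/L.

0.0967 mol/L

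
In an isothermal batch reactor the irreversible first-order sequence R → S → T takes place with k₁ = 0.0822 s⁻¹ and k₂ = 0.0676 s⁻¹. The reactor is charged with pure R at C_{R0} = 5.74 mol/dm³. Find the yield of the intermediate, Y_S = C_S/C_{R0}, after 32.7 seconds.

0.234

The intermediate concentration in a first-order A→B→C sequence is C_S = k₁C_{R0}(e^(−k₁t) − e^(−k₂t))/(k₂−k₁).
e^(−k₁t) = e^(−0.0822×32.7) = e^(−2.688) = 0.06802; e^(−k₂t) = e^(−2.211) = 0.1096.
C_S = 0.0822×5.74/(0.0676−0.0822) × (0.06802−0.1096) = (-32.32)×(-0.04162) = 1.345 mol/dm³.
Y_S = C_S/C_{R0} = 1.345/5.74 = 0.234.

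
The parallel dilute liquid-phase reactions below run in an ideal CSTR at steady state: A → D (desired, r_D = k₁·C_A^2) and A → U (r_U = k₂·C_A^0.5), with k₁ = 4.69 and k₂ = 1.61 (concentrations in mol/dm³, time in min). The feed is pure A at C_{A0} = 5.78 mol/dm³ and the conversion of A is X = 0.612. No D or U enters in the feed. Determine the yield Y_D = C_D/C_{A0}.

Exit C_A = C_{A0}(1−X) = 5.78×0.388 = 2.243 mol/dm³.
A CSTR operates uniformly at the exit composition, giving r_D = 23.59 and r_U = 2.411 (each k·C_A^n at C_A = 2.243).
Fraction of consumed A going to D: r_D/(r_D+r_U) = 0.9073.
C_D = 0.9073·C_{A0}·X = 0.9073×5.78×0.612 = 3.21 mol/dm³; Y_D = C_D/C_{A0} = 0.555.

0.555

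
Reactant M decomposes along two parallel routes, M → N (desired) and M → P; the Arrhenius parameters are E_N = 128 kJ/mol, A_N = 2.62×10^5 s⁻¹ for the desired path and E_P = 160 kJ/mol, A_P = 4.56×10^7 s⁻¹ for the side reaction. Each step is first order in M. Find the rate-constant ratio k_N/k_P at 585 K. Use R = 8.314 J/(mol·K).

k_N/k_P = (A_N/A_P)·exp[−(E_N−E_P)/(RT)] = (A_N/A_P)·exp[(E_P−E_N)/(RT)].
(E_P−E_N)/(RT) = (160−128)×10³/(8.314×585) = 32000/4864 = 6.579.
k_N/k_P = (2.62×10^5/4.56×10^7)·exp(6.579) = 0.005746 × 720.1 = 4.14.

4.14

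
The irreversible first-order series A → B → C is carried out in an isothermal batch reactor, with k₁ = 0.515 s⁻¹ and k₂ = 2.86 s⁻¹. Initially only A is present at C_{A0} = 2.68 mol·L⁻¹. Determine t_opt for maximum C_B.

0.731 s

The intermediate peaks when r₁ = r₂, i.e. k₁e^(−k₁t) = k₂e^(−k₂t), giving t_opt = ln(k₂/k₁)/(k₂−k₁).
= ln(2.86/0.515)/(2.86−0.515) = ln(5.553)/2.345 = 1.714/2.345 = 0.731 s.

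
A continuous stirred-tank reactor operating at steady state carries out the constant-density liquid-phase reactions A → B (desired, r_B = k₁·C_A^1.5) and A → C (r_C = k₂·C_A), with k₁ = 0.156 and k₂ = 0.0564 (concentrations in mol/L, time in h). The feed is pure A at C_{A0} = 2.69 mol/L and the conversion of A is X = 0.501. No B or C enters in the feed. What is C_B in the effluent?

Exit C_A = C_{A0}(1−X) = 2.69×0.499 = 1.342 mol/L.
Rates in a CSTR are evaluated at the outlet concentration: r_B = 0.156×1.342^1.5 = 0.2426, r_C = 0.0564×1.342 = 0.07571.
Fraction of consumed A going to B: r_B/(r_B+r_C) = 0.7622.
C_B = 0.7622·C_{A0}·X = 0.7622×2.69×0.501 = 1.03 mol/L.

1.03 mol/L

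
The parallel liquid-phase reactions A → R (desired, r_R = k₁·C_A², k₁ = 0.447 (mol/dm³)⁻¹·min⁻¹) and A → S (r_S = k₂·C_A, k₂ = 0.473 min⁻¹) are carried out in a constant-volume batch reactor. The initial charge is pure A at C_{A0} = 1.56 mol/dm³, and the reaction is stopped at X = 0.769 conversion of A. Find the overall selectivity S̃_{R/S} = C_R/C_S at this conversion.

0.850

C_A = C_{A0}(1−X) = 0.3604 mol/dm³.
Along a PFR/batch, dC_S/dC_A = −r_S/(r_R+r_S) = −k₂/(k₂+k₁·C_A).
Integrating from C_{A0} to C_A: C_S = (0.473/0.447)·ln[(0.473+0.447·1.56)/(0.473+0.447·0.360)] = 1.058·ln(1.170/0.6341) = 0.6485 mol/dm³.
Then C_R = (C_{A0}−C_A) − C_S = 1.200 − 0.6485 = 0.5511 mol/dm³.
S̃_{R/S} = C_R/C_S = 0.5511/0.6485 = 0.850.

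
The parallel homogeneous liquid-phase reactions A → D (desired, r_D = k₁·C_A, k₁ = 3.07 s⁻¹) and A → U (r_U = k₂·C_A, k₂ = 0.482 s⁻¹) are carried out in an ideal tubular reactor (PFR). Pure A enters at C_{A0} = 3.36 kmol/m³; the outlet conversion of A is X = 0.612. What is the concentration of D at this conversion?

1.78 kmol/m³

C_A = C_{A0}(1−X) = 1.304 kmol/m³.
Both paths are first order in A, so the instantaneous fraction to D is constant: dC_D/d(−C_A) = k₁/(k₁+k₂) = 0.8643.
C_D = 0.8643·(C_{A0}−C_A) = 0.8643×2.056 = 1.78 kmol/m³.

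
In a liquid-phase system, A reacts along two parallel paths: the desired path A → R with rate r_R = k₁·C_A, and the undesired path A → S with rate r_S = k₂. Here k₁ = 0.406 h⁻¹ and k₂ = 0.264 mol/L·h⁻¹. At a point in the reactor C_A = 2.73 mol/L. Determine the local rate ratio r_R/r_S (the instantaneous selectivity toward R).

S_{R/S} = r_R/r_S = (k₁·C_A)/(k₂) = (k₁/k₂)·C_A.
= (0.406×2.730) / (0.264) = 1.108/0.2640 = 4.20.
Since the desired path is higher order in A, keeping C_A high (PFR or concentrated feed) favours R.

4.20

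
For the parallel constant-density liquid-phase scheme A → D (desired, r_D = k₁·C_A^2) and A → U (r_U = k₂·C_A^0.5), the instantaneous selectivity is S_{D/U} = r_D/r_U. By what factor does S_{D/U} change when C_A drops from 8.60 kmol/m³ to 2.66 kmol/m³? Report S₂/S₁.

0.172

S_{D/U} = (k₁/k₂)·C_A^1.5, so S₂/S₁ = (C_{A,2}/C_{A,1})^1.5.
= (2.66/8.60)^1.5 = (0.3093)^1.5 = 0.172.
Selectivity toward D falls as C_A falls — high-concentration operation is favoured.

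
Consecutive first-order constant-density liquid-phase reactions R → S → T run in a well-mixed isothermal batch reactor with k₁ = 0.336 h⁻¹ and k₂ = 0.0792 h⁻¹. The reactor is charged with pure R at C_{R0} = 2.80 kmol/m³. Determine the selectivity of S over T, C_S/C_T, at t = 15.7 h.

0.594

Solving the coupled first-order balances gives C_S(t) = [k₁/(k₂−k₁)]·C_{R0}·(e^(−k₁t) − e^(−k₂t)).
e^(−k₁t) = e^(−0.336×15.7) = e^(−5.275) = 0.005117; e^(−k₂t) = e^(−1.243) = 0.2884.
C_S = 0.336×2.80/(0.0792−0.336) × (0.005117−0.2884) = (-3.664)×(-0.2833) = 1.038 kmol/m³.
C_R = C_{R0}e^(−k₁t) = 0.01433 kmol/m³, so C_T = C_{R0}−C_R−C_S = 1.748 kmol/m³; C_S/C_T = 0.594.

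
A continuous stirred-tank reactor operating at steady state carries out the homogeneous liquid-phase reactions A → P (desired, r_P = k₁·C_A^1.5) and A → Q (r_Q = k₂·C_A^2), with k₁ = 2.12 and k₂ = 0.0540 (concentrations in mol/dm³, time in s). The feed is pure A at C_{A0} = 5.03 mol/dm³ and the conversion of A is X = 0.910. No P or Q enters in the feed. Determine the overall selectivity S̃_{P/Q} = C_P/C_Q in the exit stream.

Exit C_A = C_{A0}(1−X) = 5.03×0.0900 = 0.4527 mol/dm³.
A CSTR operates uniformly at the exit composition, giving r_P = 0.6457 and r_Q = 0.01107 (each k·C_A^n at C_A = 0.4527).
Overall selectivity = C_P/C_Q = r_Pτ/(r_Qτ) = r_P/r_Q = 58.3.

58.3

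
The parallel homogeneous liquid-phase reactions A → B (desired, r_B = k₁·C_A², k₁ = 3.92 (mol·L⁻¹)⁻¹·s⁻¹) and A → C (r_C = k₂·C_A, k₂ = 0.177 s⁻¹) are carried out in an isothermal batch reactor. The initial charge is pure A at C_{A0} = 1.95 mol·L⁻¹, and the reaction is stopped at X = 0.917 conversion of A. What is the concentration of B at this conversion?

C_A = C_{A0}(1−X) = 0.1618 mol·L⁻¹.
Along a PFR/batch, dC_C/dC_A = −r_C/(r_B+r_C) = −k₂/(k₂+k₁·C_A).
Integrating from C_{A0} to C_A: C_C = (0.177/3.92)·ln[(0.177+3.92·1.95)/(0.177+3.92·0.162)] = 0.04515·ln(7.821/0.8115) = 0.1023 mol·L⁻¹.
Then C_B = (C_{A0}−C_A) − C_C = 1.788 − 0.1023 = 1.686 mol·L⁻¹.

1.69 mol·L⁻¹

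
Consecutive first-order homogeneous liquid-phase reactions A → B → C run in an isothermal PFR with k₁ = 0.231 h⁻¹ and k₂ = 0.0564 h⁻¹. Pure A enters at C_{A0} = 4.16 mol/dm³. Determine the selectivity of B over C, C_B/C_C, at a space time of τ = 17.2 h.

0.945

Solving the coupled first-order balances gives C_B(τ) = [k₁/(k₂−k₁)]·C_{A0}·(e^(−k₁τ) − e^(−k₂τ)).
e^(−k₁τ) = e^(−0.231×17.2) = e^(−3.973) = 0.01881; e^(−k₂τ) = e^(−0.9701) = 0.3791.
C_B = 0.231×4.16/(0.0564−0.231) × (0.01881−0.3791) = (-5.504)×(-0.3602) = 1.983 mol/dm³.
C_A = C_{A0}e^(−k₁τ) = 0.07826 mol/dm³, so C_C = C_{A0}−C_A−C_B = 2.099 mol/dm³; C_B/C_C = 0.945.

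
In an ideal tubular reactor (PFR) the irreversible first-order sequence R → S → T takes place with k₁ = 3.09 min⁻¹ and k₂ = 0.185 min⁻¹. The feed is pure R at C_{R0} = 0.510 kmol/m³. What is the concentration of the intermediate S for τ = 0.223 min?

For first-order series with pure R initially, C_S(τ) = k₁C_{R0}/(k₂−k₁)·(e^(−k₁τ) − e^(−k₂τ)).
e^(−k₁τ) = e^(−3.09×0.223) = e^(−0.6891) = 0.5020; e^(−k₂τ) = e^(−0.04126) = 0.9596.
C_S = 3.09×0.510/(0.185−3.09) × (0.5020−0.9596) = (-0.5425)×(-0.4575) = 0.2482 kmol/m³.

0.248 kmol/m³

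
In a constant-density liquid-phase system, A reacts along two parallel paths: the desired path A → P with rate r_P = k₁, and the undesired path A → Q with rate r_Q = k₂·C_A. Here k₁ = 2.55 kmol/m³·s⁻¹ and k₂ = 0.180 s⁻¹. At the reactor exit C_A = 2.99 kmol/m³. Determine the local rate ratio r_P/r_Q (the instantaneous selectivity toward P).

4.74

S_{P/Q} = r_P/r_Q = (k₁)/(k₂·C_A) = (k₁/k₂)·C_A⁻¹.
= (2.55) / (0.180×2.990) = 2.550/0.5382 = 4.74.
The undesired path is higher order in A, so low C_A (CSTR or dilute feed) favours P.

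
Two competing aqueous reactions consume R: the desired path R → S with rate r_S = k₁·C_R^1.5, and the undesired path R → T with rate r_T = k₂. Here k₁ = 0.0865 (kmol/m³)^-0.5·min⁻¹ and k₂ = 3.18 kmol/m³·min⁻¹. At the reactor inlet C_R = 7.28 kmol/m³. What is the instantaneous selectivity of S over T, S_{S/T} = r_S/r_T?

0.534

S_{S/T} = r_S/r_T = (k₁·C_R^1.5)/(k₂) = (k₁/k₂)·C_R^1.5.
= (0.0865×7.280^1.5) / (3.18) = 1.699/3.180 = 0.534.
Since the desired path is higher order in R, keeping C_R high (PFR or concentrated feed) favours S.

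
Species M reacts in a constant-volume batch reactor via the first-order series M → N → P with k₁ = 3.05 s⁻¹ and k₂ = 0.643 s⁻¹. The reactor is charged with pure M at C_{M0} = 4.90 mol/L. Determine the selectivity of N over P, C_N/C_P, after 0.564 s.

The intermediate concentration in a first-order A→B→C sequence is C_N = k₁C_{M0}(e^(−k₁t) − e^(−k₂t))/(k₂−k₁).
e^(−k₁t) = e^(−3.05×0.564) = e^(−1.720) = 0.1790; e^(−k₂t) = e^(−0.3627) = 0.6958.
C_N = 3.05×4.90/(0.643−3.05) × (0.1790−0.6958) = (-6.209)×(-0.5168) = 3.209 mol/L.
C_M = C_{M0}e^(−k₁t) = 0.8772 mol/L, so C_P = C_{M0}−C_M−C_N = 0.8140 mol/L; C_N/C_P = 3.94.

3.94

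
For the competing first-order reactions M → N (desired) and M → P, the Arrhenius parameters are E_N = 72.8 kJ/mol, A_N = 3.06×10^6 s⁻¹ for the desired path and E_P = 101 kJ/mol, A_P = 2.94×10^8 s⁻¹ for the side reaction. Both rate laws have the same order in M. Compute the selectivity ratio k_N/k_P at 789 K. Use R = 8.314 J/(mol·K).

k_N/k_P = (A_N/A_P)·exp[−(E_N−E_P)/(RT)] = (A_N/A_P)·exp[(E_P−E_N)/(RT)].
(E_P−E_N)/(RT) = (101−72.8)×10³/(8.314×789) = 28200/6560 = 4.299.
k_N/k_P = (3.06×10^6/2.94×10^8)·exp(4.299) = 0.01041 × 73.62 = 0.766.

0.766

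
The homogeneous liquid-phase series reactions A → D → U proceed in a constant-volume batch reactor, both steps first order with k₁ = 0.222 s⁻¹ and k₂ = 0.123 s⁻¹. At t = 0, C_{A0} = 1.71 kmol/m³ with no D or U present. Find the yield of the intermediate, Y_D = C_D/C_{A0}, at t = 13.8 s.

Solving the coupled first-order balances gives C_D(t) = [k₁/(k₂−k₁)]·C_{A0}·(e^(−k₁t) − e^(−k₂t)).
e^(−k₁t) = e^(−0.222×13.8) = e^(−3.064) = 0.04672; e^(−k₂t) = e^(−1.697) = 0.1832.
C_D = 0.222×1.71/(0.123−0.222) × (0.04672−0.1832) = (-3.835)×(-0.1364) = 0.5232 kmol/m³.
Y_D = C_D/C_{A0} = 0.5232/1.71 = 0.306.

0.306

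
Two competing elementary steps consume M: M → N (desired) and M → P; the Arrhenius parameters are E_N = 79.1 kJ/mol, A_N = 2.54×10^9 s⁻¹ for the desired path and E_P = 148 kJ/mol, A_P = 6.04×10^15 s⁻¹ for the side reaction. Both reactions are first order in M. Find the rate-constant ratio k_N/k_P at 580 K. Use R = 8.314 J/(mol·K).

0.675

Since both paths have the same order in M, the concentration cancels and S_{N/P} = k_N/k_P = (A_N/A_P)·exp[(E_P−E_N)/(RT)].
(E_P−E_N)/(RT) = (148−79.1)×10³/(8.314×580) = 68900/4822 = 14.29.
k_N/k_P = (2.54×10^9/6.04×10^15)·exp(14.29) = 4.205×10^-7 × 1.604×10^6 = 0.675.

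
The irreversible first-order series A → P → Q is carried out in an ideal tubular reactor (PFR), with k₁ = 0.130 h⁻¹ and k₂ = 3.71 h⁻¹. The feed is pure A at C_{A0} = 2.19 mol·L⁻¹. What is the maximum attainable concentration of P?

Evaluating C_P at τ_opt = ln(k₂/k₁)/(k₂−k₁) gives C_{P,max}/C_{A0} = (k₁/k₂)^[k₂/(k₂−k₁)].
= (0.130/3.71)^(3.71/(3.71−0.130)) = (0.03504)^(1.036) = 0.03103.
C_{P,max} = 0.03103×2.19 = 0.0679 mol·L⁻¹.

0.0679 mol·L⁻¹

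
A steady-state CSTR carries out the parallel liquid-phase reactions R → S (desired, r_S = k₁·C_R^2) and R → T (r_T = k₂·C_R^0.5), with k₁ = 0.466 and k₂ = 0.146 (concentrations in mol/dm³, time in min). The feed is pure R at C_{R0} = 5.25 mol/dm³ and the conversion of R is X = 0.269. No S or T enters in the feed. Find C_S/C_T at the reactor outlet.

24.0

Exit C_R = C_{R0}(1−X) = 5.25×0.731 = 3.838 mol/dm³.
Rates in a CSTR are evaluated at the outlet concentration: r_S = 0.466×3.838^2 = 6.863, r_T = 0.146×3.838^0.5 = 0.2860.
Overall selectivity = C_S/C_T = r_Sτ/(r_Tτ) = r_S/r_T = 24.0.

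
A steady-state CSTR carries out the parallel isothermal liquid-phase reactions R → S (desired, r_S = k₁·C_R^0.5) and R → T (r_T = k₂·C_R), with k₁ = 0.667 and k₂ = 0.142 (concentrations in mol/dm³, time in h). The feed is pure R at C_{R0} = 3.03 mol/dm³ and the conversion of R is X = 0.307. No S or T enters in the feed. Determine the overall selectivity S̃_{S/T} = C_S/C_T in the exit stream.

Exit C_R = C_{R0}(1−X) = 3.03×0.693 = 2.100 mol/dm³.
Rates in a CSTR are evaluated at the outlet concentration: r_S = 0.667×2.100^0.5 = 0.9665, r_T = 0.142×2.100 = 0.2982.
Overall selectivity = C_S/C_T = r_Sτ/(r_Tτ) = r_S/r_T = 3.24.

3.24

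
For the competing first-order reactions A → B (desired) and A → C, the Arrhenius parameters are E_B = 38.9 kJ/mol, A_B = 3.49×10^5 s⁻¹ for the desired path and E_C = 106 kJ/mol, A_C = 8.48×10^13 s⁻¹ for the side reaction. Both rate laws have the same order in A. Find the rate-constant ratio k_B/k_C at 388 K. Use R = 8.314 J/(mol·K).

4.45

With equal orders, S_{B/C} = k_B/k_C = (A_B/A_C)·exp[(E_C−E_B)/(RT)].
(E_C−E_B)/(RT) = (106−38.9)×10³/(8.314×388) = 67100/3226 = 20.80.
k_B/k_C = (3.49×10^5/8.48×10^13)·exp(20.80) = 4.116×10^-9 × 1.081×10^9 = 4.45.
Since E_B < E_C, lowering the temperature improves selectivity toward B.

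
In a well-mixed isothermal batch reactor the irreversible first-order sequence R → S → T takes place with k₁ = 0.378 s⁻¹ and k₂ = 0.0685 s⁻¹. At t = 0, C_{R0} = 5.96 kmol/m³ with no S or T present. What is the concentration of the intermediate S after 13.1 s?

For first-order series with pure R initially, C_S(t) = k₁C_{R0}/(k₂−k₁)·(e^(−k₁t) − e^(−k₂t)).
e^(−k₁t) = e^(−0.378×13.1) = e^(−4.952) = 0.007071; e^(−k₂t) = e^(−0.8974) = 0.4076.
C_S = 0.378×5.96/(0.0685−0.378) × (0.007071−0.4076) = (-7.279)×(-0.4006) = 2.916 kmol/m³.

2.92 kmol/m³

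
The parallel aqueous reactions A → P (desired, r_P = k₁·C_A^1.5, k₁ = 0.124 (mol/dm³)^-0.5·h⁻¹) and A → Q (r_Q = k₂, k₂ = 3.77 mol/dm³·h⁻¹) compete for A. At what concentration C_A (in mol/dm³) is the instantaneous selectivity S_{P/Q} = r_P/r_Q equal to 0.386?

S_{P/Q} = (k₁/k₂)·C_A^1.5 ⇒ C_A = (S·k₂/k₁)^(1/1.5).
= (0.386×3.77/0.124)^(0.6667) = (11.74)^(0.6667) = 5.16 mol/dm³.

5.16 mol/dm³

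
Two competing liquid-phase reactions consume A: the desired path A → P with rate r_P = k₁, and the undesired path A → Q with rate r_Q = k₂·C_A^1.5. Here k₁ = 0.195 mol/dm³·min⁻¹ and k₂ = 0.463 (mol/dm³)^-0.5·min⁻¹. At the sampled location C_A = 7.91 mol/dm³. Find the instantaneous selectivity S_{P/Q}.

0.0189

S_{P/Q} = r_P/r_Q = (k₁)/(k₂·C_A^1.5) = (k₁/k₂)·C_A^-1.5.
= (0.195) / (0.463×7.910^1.5) = 0.1950/10.30 = 0.0189.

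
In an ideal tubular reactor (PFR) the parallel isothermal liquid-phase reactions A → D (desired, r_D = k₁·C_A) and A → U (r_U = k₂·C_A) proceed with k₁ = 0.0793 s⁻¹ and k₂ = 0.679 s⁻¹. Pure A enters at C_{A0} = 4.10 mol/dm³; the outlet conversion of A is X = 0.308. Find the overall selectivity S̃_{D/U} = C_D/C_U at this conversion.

0.117

C_A = C_{A0}(1−X) = 2.837 mol/dm³.
Both paths are first order in A, so the instantaneous fraction to D is constant: dC_D/d(−C_A) = k₁/(k₁+k₂) = 0.1046.
C_D = 0.1046·(C_{A0}−C_A) = 0.1046×1.263 = 0.132 mol/dm³.
C_U = (C_{A0}−C_A)−C_D = 1.131 mol/dm³; S̃_{D/U} = 0.1321/1.131 = 0.117.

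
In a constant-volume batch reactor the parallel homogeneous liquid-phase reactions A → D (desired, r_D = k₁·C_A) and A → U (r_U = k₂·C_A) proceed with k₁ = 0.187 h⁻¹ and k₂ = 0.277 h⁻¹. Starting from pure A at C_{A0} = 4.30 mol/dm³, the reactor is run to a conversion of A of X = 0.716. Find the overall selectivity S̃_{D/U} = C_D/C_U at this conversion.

C_A = C_{A0}(1−X) = 1.221 mol/dm³.
Both paths are first order in A, so the instantaneous fraction to D is constant: dC_D/d(−C_A) = k₁/(k₁+k₂) = 0.4030.
C_D = 0.4030·(C_{A0}−C_A) = 0.4030×3.079 = 1.24 mol/dm³.
C_U = (C_{A0}−C_A)−C_D = 1.838 mol/dm³; S̃_{D/U} = 1.241/1.838 = 0.675.

0.675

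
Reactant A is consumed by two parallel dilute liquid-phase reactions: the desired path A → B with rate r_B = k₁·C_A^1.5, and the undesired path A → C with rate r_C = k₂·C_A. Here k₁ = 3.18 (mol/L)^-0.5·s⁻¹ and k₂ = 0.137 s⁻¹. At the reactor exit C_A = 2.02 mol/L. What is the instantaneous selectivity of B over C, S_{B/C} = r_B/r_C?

33.0

S_{B/C} = r_B/r_C = (k₁·C_A^1.5)/(k₂·C_A) = (k₁/k₂)·C_A^0.5.
= (3.18×2.020^1.5) / (0.137×2.020) = 9.130/0.2767 = 33.0.
Since the desired path is higher order in A, keeping C_A high (PFR or concentrated feed) favours B.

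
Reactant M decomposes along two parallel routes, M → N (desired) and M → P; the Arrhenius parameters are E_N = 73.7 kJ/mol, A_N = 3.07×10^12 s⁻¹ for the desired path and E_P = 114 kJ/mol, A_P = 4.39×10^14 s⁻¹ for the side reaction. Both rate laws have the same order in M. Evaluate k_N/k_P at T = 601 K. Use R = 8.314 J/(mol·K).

k_N/k_P = (A_N/A_P)·exp[−(E_N−E_P)/(RT)] = (A_N/A_P)·exp[(E_P−E_N)/(RT)].
(E_P−E_N)/(RT) = (114−73.7)×10³/(8.314×601) = 40300/4997 = 8.065.
k_N/k_P = (3.07×10^12/4.39×10^14)·exp(8.065) = 0.006993 × 3182 = 22.3.
Since E_N < E_P, lowering the temperature improves selectivity toward N.

22.3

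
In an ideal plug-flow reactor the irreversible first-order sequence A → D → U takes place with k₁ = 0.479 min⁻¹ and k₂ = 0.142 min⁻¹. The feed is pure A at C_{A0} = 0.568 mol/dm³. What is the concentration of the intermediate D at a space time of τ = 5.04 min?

The intermediate concentration in a first-order A→B→C sequence is C_D = k₁C_{A0}(e^(−k₁τ) − e^(−k₂τ))/(k₂−k₁).
e^(−k₁τ) = e^(−0.479×5.04) = e^(−2.414) = 0.08944; e^(−k₂τ) = e^(−0.7157) = 0.4889.
C_D = 0.479×0.568/(0.142−0.479) × (0.08944−0.4889) = (-0.8073)×(-0.3994) = 0.3225 mol/dm³.

0.322 mol/dm³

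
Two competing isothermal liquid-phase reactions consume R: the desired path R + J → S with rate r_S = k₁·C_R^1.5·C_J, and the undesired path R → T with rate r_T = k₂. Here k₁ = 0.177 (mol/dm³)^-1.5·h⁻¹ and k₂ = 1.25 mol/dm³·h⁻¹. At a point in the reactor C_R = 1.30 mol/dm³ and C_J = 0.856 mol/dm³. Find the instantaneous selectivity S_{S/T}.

0.180

S_{S/T} = r_S/r_T = (k₁·C_R^1.5·C_J)/(k₂) = (k₁/k₂)·C_R^1.5·C_J.
= (0.177×1.300^1.5×0.8560) / (1.25) = 0.2246/1.250 = 0.180.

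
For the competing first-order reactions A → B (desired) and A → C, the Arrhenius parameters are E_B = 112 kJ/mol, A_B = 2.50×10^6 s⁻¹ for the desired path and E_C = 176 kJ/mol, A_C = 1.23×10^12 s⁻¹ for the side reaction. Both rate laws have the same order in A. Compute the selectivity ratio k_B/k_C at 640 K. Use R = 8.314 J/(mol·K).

Since both paths have the same order in A, the concentration cancels and S_{B/C} = k_B/k_C = (A_B/A_C)·exp[(E_C−E_B)/(RT)].
(E_C−E_B)/(RT) = (176−112)×10³/(8.314×640) = 64000/5321 = 12.03.
k_B/k_C = (2.50×10^6/1.23×10^12)·exp(12.03) = 2.033×10^-6 × 1.674×10^5 = 0.340.
Since E_B < E_C, lowering the temperature improves selectivity toward B.

0.340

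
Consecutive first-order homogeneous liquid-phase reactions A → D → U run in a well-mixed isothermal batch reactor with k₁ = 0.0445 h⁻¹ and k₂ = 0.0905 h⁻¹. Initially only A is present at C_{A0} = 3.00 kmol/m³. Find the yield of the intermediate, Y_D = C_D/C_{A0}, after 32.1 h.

For first-order series with pure A initially, C_D(t) = k₁C_{A0}/(k₂−k₁)·(e^(−k₁t) − e^(−k₂t)).
e^(−k₁t) = e^(−0.0445×32.1) = e^(−1.428) = 0.2397; e^(−k₂t) = e^(−2.905) = 0.05475.
C_D = 0.0445×3.00/(0.0905−0.0445) × (0.2397−0.05475) = 2.902×0.1849 = 0.5367 kmol/m³.
Y_D = C_D/C_{A0} = 0.5367/3.00 = 0.179.

0.179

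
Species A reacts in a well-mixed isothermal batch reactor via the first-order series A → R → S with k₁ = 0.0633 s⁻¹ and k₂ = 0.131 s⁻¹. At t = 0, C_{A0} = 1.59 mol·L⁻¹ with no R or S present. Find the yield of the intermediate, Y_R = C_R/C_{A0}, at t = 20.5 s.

0.192

The intermediate concentration in a first-order A→B→C sequence is C_R = k₁C_{A0}(e^(−k₁t) − e^(−k₂t))/(k₂−k₁).
e^(−k₁t) = e^(−0.0633×20.5) = e^(−1.298) = 0.2732; e^(−k₂t) = e^(−2.686) = 0.06819.
C_R = 0.0633×1.59/(0.131−0.0633) × (0.2732−0.06819) = 1.487×0.2050 = 0.3047 mol·L⁻¹.
Y_R = C_R/C_{A0} = 0.3047/1.59 = 0.192.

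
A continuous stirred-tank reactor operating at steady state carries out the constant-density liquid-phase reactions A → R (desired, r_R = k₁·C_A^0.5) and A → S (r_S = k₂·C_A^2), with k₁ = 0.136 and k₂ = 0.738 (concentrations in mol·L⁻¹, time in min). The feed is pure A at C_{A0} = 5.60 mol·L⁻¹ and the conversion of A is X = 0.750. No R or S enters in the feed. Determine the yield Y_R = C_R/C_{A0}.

0.0751

Exit C_A = C_{A0}(1−X) = 5.60×0.250 = 1.400 mol·L⁻¹.
Rates in a CSTR are evaluated at the outlet concentration: r_R = 0.136×1.400^0.5 = 0.1609, r_S = 0.738×1.400^2 = 1.446.
Fraction of consumed A going to R: r_R/(r_R+r_S) = 0.1001.
C_R = 0.1001·C_{A0}·X = 0.1001×5.60×0.750 = 0.420 mol·L⁻¹; Y_R = C_R/C_{A0} = 0.0751.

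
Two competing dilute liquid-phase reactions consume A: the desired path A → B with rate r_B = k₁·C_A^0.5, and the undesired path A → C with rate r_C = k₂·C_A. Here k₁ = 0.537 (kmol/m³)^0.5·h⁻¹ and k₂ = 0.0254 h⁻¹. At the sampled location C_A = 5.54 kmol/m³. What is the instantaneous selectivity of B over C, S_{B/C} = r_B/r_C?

8.98

S_{B/C} = r_B/r_C = (k₁·C_A^0.5)/(k₂·C_A) = (k₁/k₂)·C_A^-0.5.
= (0.537×5.540^0.5) / (0.0254×5.540) = 1.264/0.1407 = 8.98.
The undesired path is higher order in A, so low C_A (CSTR or dilute feed) favours B.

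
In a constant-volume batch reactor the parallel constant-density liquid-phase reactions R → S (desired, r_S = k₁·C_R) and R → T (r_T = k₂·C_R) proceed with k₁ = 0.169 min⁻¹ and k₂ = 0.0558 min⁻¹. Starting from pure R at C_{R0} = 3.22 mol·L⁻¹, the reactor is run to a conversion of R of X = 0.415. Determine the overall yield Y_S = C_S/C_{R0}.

C_R = C_{R0}(1−X) = 1.884 mol·L⁻¹.
Both paths are first order in R, so the instantaneous fraction to S is constant: dC_S/d(−C_R) = k₁/(k₁+k₂) = 0.7518.
C_S = 0.7518·(C_{R0}−C_R) = 0.7518×1.336 = 1.00 mol·L⁻¹.
Y_S = C_S/C_{R0} = 1.005/3.22 = 0.312.

0.312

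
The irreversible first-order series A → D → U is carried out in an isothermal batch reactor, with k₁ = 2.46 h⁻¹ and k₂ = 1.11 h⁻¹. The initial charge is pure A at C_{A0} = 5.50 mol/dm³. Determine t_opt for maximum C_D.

0.589 h

The intermediate peaks when r₁ = r₂, i.e. k₁e^(−k₁t) = k₂e^(−k₂t), giving t_opt = ln(k₂/k₁)/(k₂−k₁).
= ln(1.11/2.46)/(1.11−2.46) = ln(0.4512)/-1.350 = -0.7958/-1.350 = 0.589 h.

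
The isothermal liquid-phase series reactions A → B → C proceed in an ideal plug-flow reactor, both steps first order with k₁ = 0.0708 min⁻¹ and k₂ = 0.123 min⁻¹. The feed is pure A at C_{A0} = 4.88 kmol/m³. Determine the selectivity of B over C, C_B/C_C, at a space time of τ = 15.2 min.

For first-order series with pure A initially, C_B(τ) = k₁C_{A0}/(k₂−k₁)·(e^(−k₁τ) − e^(−k₂τ)).
e^(−k₁τ) = e^(−0.0708×15.2) = e^(−1.076) = 0.3409; e^(−k₂τ) = e^(−1.870) = 0.1542.
C_B = 0.0708×4.88/(0.123−0.0708) × (0.3409−0.1542) = 6.619×0.1867 = 1.236 kmol/m³.
C_A = C_{A0}e^(−k₁τ) = 1.664 kmol/m³, so C_C = C_{A0}−C_A−C_B = 1.981 kmol/m³; C_B/C_C = 0.624.

0.624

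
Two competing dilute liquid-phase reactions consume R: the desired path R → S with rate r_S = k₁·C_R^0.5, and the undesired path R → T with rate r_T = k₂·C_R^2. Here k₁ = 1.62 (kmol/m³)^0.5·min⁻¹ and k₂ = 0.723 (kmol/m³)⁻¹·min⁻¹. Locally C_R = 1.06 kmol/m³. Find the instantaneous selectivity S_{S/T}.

2.05

S_{S/T} = r_S/r_T = (k₁·C_R^0.5)/(k₂·C_R^2) = (k₁/k₂)·C_R^-1.5.
= (1.62×1.060^0.5) / (0.723×1.060^2) = 1.668/0.8124 = 2.05.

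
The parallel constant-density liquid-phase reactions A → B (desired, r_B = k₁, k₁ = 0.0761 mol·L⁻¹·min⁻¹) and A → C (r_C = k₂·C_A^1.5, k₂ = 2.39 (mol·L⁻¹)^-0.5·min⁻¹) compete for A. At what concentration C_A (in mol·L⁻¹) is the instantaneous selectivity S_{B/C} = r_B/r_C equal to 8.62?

S_{B/C} = (k₁/k₂)·C_A^-1.5 ⇒ C_A = (S·k₂/k₁)^(1/(-1.5)).
= (8.62×2.39/0.0761)^(-0.6667) = (270.7)^(-0.6667) = 0.0239 mol·L⁻¹.

0.0239 mol·L⁻¹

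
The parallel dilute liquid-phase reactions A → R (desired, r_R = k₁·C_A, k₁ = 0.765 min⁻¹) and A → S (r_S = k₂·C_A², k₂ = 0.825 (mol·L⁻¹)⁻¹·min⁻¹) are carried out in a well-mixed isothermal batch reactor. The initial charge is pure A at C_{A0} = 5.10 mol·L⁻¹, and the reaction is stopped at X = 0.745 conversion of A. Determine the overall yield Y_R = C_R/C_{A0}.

0.181

C_A = C_{A0}(1−X) = 1.300 mol·L⁻¹.
Along a PFR/batch, dC_R/dC_A = −r_R/(r_R+r_S) = −k₁/(k₁+k₂·C_A).
Integrating from C_{A0} to C_A: C_R = (0.765/0.825)·ln[(0.765+0.825·5.10)/(0.765+0.825·1.30)] = 0.9273·ln(4.972/1.838) = 0.9229 mol·L⁻¹.
Y_R = C_R/C_{A0} = 0.9229/5.10 = 0.181.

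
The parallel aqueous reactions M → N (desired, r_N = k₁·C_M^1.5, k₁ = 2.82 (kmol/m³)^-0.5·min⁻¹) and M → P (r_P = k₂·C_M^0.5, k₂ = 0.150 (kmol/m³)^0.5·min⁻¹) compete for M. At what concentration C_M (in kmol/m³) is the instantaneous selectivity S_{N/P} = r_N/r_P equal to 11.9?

0.633 kmol/m³

S_{N/P} = (k₁/k₂)·C_M ⇒ C_M = S·k₂/k₁.
= 11.9×0.150/2.82 = 0.633 kmol/m³.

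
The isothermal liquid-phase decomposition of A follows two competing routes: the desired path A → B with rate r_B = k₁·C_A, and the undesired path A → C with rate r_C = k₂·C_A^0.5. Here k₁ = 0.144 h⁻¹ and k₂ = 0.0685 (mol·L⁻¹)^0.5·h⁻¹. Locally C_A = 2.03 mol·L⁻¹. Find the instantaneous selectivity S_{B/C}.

S_{B/C} = r_B/r_C = (k₁·C_A)/(k₂·C_A^0.5) = (k₁/k₂)·C_A^0.5.
= (0.144×2.030) / (0.0685×2.030^0.5) = 0.2923/0.09760 = 3.00.
Since the desired path is higher order in A, keeping C_A high (PFR or concentrated feed) favours B.

3.00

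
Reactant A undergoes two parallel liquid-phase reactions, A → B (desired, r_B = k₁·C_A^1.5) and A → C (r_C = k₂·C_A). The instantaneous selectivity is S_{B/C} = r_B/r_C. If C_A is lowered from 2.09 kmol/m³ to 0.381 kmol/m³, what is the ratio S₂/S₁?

0.427

S_{B/C} = (k₁/k₂)·C_A^0.5, so S₂/S₁ = (C_{A,2}/C_{A,1})^0.5.
= (0.381/2.09)^0.5 = (0.1823)^0.5 = 0.427.
Selectivity toward B falls as C_A falls — high-concentration operation is favoured.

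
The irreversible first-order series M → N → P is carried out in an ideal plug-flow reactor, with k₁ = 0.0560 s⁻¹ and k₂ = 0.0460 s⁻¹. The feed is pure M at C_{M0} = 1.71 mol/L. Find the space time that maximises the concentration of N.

Setting dC_N/dτ = 0 gives τ_opt = ln(k₂/k₁)/(k₂−k₁).
= ln(0.0460/0.0560)/(0.0460−0.0560) = ln(0.8214)/-0.01000 = -0.1967/-0.01000 = 19.7 s.

19.7 s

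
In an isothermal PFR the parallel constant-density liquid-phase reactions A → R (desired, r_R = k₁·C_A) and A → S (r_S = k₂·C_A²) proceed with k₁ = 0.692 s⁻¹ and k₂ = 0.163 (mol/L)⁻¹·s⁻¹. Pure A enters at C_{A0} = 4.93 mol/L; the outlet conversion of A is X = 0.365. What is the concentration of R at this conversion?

0.927 mol/L

C_A = C_{A0}(1−X) = 3.131 mol/L.
Along a PFR/batch, dC_R/dC_A = −r_R/(r_R+r_S) = −k₁/(k₁+k₂·C_A).
Integrating from C_{A0} to C_A: C_R = (0.692/0.163)·ln[(0.692+0.163·4.93)/(0.692+0.163·3.13)] = 4.245·ln(1.496/1.202) = 0.9268 mol/L.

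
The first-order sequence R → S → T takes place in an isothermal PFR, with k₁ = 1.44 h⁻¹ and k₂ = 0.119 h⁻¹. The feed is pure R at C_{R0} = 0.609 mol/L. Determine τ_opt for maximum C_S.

1.89 h

The intermediate peaks when r₁ = r₂, i.e. k₁e^(−k₁τ) = k₂e^(−k₂τ), giving τ_opt = ln(k₂/k₁)/(k₂−k₁).
= ln(0.119/1.44)/(0.119−1.44) = ln(0.08264)/-1.321 = -2.493/-1.321 = 1.89 h.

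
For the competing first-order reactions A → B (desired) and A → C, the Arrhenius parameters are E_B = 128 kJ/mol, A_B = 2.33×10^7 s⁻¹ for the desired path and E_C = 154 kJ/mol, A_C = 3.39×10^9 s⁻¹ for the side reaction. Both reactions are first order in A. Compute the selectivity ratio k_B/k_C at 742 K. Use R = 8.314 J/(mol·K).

0.465

k_B/k_C = (A_B/A_C)·exp[−(E_B−E_C)/(RT)] = (A_B/A_C)·exp[(E_C−E_B)/(RT)].
(E_C−E_B)/(RT) = (154−128)×10³/(8.314×742) = 26000/6169 = 4.215.
k_B/k_C = (2.33×10^7/3.39×10^9)·exp(4.215) = 0.006873 × 67.67 = 0.465.
Since E_B < E_C, lowering the temperature improves selectivity toward B.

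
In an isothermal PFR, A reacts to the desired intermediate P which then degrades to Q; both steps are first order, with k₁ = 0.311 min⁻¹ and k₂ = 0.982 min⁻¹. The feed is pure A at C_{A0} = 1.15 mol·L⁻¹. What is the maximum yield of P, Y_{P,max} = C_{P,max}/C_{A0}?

For a first-order series the maximum intermediate yield is C_{P,max}/C_{A0} = (k₁/k₂)^[k₂/(k₂−k₁)].
= (0.311/0.982)^(0.982/(0.982−0.311)) = (0.3167)^(1.463) = 0.1859.

0.186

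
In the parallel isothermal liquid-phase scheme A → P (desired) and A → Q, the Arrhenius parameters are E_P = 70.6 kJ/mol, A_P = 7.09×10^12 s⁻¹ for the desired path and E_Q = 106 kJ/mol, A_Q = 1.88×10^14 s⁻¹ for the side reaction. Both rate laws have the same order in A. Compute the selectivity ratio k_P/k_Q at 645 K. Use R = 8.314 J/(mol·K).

Since both paths have the same order in A, the concentration cancels and S_{P/Q} = k_P/k_Q = (A_P/A_Q)·exp[(E_Q−E_P)/(RT)].
(E_Q−E_P)/(RT) = (106−70.6)×10³/(8.314×645) = 35400/5363 = 6.601.
k_P/k_Q = (7.09×10^12/1.88×10^14)·exp(6.601) = 0.03771 × 736.1 = 27.8.

27.8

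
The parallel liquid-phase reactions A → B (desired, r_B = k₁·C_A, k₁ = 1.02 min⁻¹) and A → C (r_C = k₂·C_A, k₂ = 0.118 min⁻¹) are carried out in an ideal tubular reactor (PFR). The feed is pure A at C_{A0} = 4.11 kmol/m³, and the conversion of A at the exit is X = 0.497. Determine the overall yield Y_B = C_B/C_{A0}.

C_A = C_{A0}(1−X) = 2.067 kmol/m³.
Both paths are first order in A, so the instantaneous fraction to B is constant: dC_B/d(−C_A) = k₁/(k₁+k₂) = 0.8963.
C_B = 0.8963·(C_{A0}−C_A) = 0.8963×2.043 = 1.83 kmol/m³.
Y_B = C_B/C_{A0} = 1.831/4.11 = 0.445.

0.445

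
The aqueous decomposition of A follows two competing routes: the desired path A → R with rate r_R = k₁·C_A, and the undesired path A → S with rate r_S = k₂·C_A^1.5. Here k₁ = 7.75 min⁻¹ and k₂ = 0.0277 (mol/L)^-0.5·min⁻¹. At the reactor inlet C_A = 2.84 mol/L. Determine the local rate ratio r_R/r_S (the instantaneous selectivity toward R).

166

S_{R/S} = r_R/r_S = (k₁·C_A)/(k₂·C_A^1.5) = (k₁/k₂)·C_A^-0.5.
= (7.75×2.840) / (0.0277×2.840^1.5) = 22.01/0.1326 = 166.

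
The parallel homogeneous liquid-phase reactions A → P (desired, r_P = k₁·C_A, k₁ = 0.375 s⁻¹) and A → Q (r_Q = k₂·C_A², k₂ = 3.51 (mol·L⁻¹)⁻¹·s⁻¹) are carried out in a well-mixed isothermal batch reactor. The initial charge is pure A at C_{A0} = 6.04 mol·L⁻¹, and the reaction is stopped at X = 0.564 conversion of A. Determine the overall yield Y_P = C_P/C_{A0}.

0.0143

C_A = C_{A0}(1−X) = 2.633 mol·L⁻¹.
Along a PFR/batch, dC_P/dC_A = −r_P/(r_P+r_Q) = −k₁/(k₁+k₂·C_A).
Integrating from C_{A0} to C_A: C_P = (0.375/3.51)·ln[(0.375+3.51·6.04)/(0.375+3.51·2.63)] = 0.1068·ln(21.58/9.618) = 0.08631 mol·L⁻¹.
Y_P = C_P/C_{A0} = 0.08631/6.04 = 0.0143.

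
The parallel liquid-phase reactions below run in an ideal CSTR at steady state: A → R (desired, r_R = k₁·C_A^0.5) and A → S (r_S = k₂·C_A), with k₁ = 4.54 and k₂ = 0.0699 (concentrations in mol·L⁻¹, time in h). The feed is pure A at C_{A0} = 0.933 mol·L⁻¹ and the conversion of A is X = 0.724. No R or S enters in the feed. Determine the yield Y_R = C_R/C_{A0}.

Exit C_A = C_{A0}(1−X) = 0.933×0.276 = 0.2575 mol·L⁻¹.
In a CSTR the entire volume is at exit conditions, so r_R = 4.54×0.2575^0.5 = 2.304 and r_S = 0.0699×0.2575 = 0.01800.
Fraction of consumed A going to R: r_R/(r_R+r_S) = 0.9922.
C_R = 0.9922·C_{A0}·X = 0.9922×0.933×0.724 = 0.670 mol·L⁻¹; Y_R = C_R/C_{A0} = 0.718.

0.718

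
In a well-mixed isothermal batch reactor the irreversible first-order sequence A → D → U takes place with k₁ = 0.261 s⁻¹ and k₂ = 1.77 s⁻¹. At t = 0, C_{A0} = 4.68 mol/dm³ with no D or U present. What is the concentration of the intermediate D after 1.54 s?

Solving the coupled first-order balances gives C_D(t) = [k₁/(k₂−k₁)]·C_{A0}·(e^(−k₁t) − e^(−k₂t)).
e^(−k₁t) = e^(−0.261×1.54) = e^(−0.4019) = 0.6690; e^(−k₂t) = e^(−2.726) = 0.06549.
C_D = 0.261×4.68/(1.77−0.261) × (0.6690−0.06549) = 0.8095×0.6035 = 0.4885 mol/dm³.

0.489 mol/dm³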